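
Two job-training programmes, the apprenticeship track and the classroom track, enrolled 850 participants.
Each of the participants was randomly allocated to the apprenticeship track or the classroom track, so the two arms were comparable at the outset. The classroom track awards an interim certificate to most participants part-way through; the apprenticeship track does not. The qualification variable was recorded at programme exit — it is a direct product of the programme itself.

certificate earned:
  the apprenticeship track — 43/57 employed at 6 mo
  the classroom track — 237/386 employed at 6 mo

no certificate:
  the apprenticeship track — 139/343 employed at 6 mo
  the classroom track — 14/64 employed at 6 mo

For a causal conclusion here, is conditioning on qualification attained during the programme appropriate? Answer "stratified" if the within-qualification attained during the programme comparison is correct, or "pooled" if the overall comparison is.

pooled

The qualification attained during the programme-specific comparison favours the apprenticeship track throughout, but the pooled figures favour the classroom track. The question is whether to condition on qualification attained during the programme.
Qualification attained during the programme is downstream of the programme. One should not condition on a consequence of treatment, so the overall rates are the right comparison.
Pooled: the apprenticeship track 45.5% vs the classroom track 55.8%; the classroom track is higher overall.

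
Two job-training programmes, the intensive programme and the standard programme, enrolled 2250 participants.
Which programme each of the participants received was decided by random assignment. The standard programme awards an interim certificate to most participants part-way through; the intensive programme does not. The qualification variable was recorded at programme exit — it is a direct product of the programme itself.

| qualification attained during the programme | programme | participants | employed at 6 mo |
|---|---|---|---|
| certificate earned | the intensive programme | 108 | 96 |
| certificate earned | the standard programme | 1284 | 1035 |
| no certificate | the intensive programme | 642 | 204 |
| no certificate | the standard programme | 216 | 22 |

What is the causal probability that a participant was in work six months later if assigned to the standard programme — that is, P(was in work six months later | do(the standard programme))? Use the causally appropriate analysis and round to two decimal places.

Qualification attained during the programme is downstream of the programme. One should not condition on a consequence of treatment, so the overall rates are the right comparison.
So P(outcome | do(the standard programme)) is just the pooled rate for the standard programme: 1057/1500 = 0.705.

0.70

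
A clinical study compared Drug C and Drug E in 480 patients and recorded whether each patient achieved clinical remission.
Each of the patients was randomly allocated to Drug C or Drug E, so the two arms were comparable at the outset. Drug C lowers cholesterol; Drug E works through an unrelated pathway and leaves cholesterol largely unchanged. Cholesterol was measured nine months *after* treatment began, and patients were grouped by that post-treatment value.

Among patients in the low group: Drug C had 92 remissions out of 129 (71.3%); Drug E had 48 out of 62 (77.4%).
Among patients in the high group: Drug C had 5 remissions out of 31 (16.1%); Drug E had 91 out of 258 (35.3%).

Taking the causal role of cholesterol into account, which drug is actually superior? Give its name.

Drug E is higher inside every cholesterol stratum but Drug C is higher in aggregate. Whether to stratify depends on how cholesterol relates to the drug.
Cholesterol is downstream of the drug. One should not condition on a consequence of treatment, so the overall rates are the right comparison.
Pooled: Drug C 60.6% vs Drug E 43.4%; Drug C is higher overall.

Drug C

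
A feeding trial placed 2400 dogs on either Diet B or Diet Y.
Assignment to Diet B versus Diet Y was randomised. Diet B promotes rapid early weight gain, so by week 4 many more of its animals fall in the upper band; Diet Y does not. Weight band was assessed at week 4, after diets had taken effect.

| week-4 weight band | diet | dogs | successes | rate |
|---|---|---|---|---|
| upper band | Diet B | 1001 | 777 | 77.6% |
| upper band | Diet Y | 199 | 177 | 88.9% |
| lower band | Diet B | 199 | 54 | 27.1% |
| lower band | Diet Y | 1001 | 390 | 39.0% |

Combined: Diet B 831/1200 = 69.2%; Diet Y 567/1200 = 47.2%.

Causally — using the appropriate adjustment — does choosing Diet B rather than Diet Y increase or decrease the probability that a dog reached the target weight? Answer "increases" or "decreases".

Because the diet influences week-4 weight band, week-4 weight band is a post-treatment mediator, not a confounder. Stratifying on it would bias the estimate; the causal effect is the crude pooled difference.
Pooled: Diet B 69.2% vs Diet Y 47.2%; Diet B is higher overall.

increases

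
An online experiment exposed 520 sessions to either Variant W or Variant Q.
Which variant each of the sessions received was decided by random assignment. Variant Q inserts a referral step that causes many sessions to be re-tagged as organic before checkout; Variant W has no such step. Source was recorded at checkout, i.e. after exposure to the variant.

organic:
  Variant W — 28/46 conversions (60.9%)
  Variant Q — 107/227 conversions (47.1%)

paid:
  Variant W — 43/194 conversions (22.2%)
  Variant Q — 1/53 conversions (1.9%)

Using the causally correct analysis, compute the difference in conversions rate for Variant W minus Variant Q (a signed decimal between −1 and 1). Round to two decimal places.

-0.09

Variant W is higher inside every traffic source stratum but Variant Q is higher in aggregate. Whether to stratify depends on how traffic source relates to the variant.
Traffic source lies on the pathway variant → traffic source → outcome, so adjusting for it blocks the indirect effect. For the total causal effect of variant, use the unadjusted pooled rates.
The causal difference is the pooled difference: 0.296 − 0.386 = -0.090.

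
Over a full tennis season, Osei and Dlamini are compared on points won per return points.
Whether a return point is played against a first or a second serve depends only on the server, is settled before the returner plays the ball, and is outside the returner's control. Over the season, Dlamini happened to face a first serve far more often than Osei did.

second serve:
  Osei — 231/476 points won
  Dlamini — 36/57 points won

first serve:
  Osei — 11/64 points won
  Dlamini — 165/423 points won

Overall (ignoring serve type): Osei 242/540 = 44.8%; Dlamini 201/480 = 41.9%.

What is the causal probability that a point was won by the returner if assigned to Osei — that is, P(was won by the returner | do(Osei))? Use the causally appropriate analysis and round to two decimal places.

0.34

Serve type differs across players for reasons unrelated to any effect of the player itself, and it separately predicts the outcome — a classic confounder. We must compare within serve type levels.
Standardising Osei to the population serve type mix: 0.523·231/476 + 0.477·11/64 = 0.336.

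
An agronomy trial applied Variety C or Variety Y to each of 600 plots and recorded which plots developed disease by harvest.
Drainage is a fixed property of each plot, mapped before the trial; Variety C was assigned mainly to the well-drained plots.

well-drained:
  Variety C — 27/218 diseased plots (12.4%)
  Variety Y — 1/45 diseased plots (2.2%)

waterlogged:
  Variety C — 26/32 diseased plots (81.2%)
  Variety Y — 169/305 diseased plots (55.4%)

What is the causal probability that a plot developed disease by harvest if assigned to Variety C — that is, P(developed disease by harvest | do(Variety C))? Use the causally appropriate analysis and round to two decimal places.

Variety Y is lower inside every field drainage stratum but Variety C is lower in aggregate. Whether to stratify depends on how field drainage relates to the variety.
Nothing the variety does changes field drainage; the imbalance is an allocation artefact. With field drainage also predicting the outcome, the pooled figure is confounded, and the within-stratum comparison is the causal one.
Standardising Variety C to the population field drainage mix: 0.438·27/218 + 0.562·26/32 = 0.511.

0.51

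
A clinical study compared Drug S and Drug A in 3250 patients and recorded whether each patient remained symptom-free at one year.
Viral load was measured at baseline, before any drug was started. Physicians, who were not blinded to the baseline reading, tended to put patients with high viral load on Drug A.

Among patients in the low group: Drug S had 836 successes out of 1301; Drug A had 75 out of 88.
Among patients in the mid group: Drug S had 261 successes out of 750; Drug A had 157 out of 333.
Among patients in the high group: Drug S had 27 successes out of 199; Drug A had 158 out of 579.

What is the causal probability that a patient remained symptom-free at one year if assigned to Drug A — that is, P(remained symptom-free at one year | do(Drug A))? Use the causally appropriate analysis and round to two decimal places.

0.59

Drug A is higher inside every viral load stratum but Drug S is higher in aggregate. Whether to stratify depends on how viral load relates to the drug.
The imbalance in viral load arose from how patients were allocated, not from anything the drug did; and viral load independently affects the outcome. The pooled gap is confounded — condition on viral load.
Standardising Drug A to the population viral load mix: 0.427·75/88 + 0.333·157/333 + 0.239·158/579 = 0.587.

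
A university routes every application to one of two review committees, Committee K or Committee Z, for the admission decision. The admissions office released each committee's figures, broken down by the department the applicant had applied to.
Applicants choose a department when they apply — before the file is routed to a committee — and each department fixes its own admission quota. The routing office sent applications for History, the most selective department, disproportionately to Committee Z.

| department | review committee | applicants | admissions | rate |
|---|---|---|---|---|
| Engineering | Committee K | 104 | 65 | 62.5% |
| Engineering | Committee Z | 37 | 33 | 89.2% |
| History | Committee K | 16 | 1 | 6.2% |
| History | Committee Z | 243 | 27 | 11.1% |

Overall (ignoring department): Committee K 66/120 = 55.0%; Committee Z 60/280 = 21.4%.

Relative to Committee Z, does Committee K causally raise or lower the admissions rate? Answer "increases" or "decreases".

Department satisfies the back-door criterion: it is not a descendant of the review committee, and it blocks the spurious path from review committee to outcome. Adjusting for it (i.e., using the within-department rates) gives the causal effect.
Within each level — Engineering: 62.5% vs 89.2%; History: 6.2% vs 11.1% — Committee Z is higher every time.

decreases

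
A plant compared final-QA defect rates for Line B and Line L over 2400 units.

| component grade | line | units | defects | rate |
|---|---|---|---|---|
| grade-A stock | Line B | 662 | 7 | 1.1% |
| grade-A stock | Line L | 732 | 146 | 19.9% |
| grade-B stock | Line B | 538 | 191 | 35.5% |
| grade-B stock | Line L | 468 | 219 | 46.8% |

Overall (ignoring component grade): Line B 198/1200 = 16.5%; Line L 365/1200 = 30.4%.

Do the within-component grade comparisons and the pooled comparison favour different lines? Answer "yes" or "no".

no

Within each component grade level (grade-A stock 1.1% vs 19.9%; grade-B stock 35.5% vs 46.8%), Line B has the lower rate every time. Pooled: 16.5% vs 30.4% — Line B has the lower rate overall. They agree.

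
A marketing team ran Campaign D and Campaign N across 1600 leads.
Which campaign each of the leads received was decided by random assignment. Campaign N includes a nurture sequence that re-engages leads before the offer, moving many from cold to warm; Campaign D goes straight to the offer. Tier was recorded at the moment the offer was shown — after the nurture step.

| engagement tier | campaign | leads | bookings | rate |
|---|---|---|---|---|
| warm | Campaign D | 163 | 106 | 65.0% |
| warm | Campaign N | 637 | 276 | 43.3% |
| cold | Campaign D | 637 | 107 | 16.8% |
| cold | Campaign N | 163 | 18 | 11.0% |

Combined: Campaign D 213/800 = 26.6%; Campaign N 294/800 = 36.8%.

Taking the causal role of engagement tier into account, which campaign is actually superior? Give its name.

Stratifying would compare campaigns among leads the campaigns themselves sorted into engagement tier groups — a form of selection on an intermediate. The unconditioned pooled rates give the total causal effect.
Pooled: Campaign D 26.6% vs Campaign N 36.8%; Campaign N is higher overall.

Campaign N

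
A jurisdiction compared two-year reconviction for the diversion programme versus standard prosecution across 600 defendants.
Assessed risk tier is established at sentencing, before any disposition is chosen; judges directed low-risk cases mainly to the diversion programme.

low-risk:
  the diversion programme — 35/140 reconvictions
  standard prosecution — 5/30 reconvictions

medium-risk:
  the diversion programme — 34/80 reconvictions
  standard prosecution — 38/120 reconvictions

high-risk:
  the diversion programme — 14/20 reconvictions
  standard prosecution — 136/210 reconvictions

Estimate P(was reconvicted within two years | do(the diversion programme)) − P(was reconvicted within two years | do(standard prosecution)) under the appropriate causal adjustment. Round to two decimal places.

The stratified and pooled comparisons disagree (standard prosecution wins within each assessed risk tier; the diversion programme wins overall), so the answer turns on the causal role of assessed risk tier.
Since assessed risk tier is a pre-existing factor (not a product of the disposition) and it affects the outcome on its own, it is a confounder. The stratified rates, not the pooled rate, identify the causal effect.
Adjusting over the population distribution of assessed risk tier: 0.283·(0.250−0.167) + 0.333·(0.425−0.317) + 0.383·(0.700−0.648) = +0.080.

+0.08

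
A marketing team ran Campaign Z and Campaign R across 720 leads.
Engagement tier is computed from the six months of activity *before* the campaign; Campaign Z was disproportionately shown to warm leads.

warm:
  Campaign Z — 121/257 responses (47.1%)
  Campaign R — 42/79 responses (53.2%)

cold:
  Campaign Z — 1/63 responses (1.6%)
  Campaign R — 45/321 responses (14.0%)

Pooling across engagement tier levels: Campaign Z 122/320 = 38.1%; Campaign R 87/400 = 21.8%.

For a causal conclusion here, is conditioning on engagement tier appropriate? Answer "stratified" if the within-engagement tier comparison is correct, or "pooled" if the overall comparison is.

stratified

Engagement tier satisfies the back-door criterion: it is not a descendant of the campaign, and it blocks the spurious path from campaign to outcome. Adjusting for it (i.e., using the within-engagement tier rates) gives the causal effect.
Within each level — warm: 47.1% vs 53.2%; cold: 1.6% vs 14.0% — Campaign R is higher every time.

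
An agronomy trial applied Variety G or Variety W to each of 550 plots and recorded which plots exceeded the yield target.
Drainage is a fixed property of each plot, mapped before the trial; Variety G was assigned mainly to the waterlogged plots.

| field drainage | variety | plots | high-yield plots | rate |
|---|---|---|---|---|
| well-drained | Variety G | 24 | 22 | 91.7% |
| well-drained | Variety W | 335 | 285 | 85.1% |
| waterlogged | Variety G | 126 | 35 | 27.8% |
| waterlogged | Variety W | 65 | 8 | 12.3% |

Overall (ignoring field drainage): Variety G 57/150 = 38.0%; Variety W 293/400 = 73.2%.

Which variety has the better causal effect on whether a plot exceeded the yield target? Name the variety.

Variety G is higher inside every field drainage stratum but Variety W is higher in aggregate. Whether to stratify depends on how field drainage relates to the variety.
Field drainage satisfies the back-door criterion: it is not a descendant of the variety, and it blocks the spurious path from variety to outcome. Adjusting for it (i.e., using the within-field drainage rates) gives the causal effect.
Within each level — well-drained: 91.7% vs 85.1%; waterlogged: 27.8% vs 12.3% — Variety G is higher every time.

Variety G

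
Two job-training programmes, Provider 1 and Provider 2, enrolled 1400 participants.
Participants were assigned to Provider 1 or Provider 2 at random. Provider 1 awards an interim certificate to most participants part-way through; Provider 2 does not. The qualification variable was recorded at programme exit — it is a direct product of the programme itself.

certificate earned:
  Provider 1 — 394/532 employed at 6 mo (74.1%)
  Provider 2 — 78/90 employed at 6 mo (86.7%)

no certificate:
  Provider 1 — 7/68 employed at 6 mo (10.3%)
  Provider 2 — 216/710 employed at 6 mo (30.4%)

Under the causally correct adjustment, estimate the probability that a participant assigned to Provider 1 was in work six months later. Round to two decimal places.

The stratified and pooled comparisons disagree (Provider 2 wins within each qualification attained during the programme; Provider 1 wins overall), so the answer turns on the causal role of qualification attained during the programme.
Qualification attained during the programme is downstream of the programme. One should not condition on a consequence of treatment, so the overall rates are the right comparison.
So P(outcome | do(Provider 1)) is just the pooled rate for Provider 1: 401/600 = 0.668.

0.67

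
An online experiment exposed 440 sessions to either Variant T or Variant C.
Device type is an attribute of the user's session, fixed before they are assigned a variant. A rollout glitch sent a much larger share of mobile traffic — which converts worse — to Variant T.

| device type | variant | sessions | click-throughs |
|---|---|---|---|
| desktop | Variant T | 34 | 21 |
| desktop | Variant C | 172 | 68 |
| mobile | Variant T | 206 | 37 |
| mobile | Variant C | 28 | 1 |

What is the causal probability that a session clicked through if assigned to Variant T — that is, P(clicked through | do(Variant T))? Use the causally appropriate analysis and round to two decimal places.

0.38

Device type differs across variants for reasons unrelated to any effect of the variant itself, and it separately predicts the outcome — a classic confounder. We must compare within device type levels.
Standardising Variant T to the population device type mix: 0.468·21/34 + 0.532·37/206 = 0.385.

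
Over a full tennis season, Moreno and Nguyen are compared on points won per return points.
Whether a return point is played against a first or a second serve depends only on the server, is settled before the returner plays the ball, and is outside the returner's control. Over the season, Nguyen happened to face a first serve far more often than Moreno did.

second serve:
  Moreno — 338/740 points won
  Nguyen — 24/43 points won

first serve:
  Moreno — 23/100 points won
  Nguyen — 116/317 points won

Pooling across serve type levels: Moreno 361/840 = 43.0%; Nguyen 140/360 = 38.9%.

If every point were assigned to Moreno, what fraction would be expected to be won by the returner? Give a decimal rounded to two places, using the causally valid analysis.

The serve type-specific comparison favours Nguyen throughout, but the pooled figures favour Moreno. The question is whether to condition on serve type.
Since serve type is a pre-existing factor (not a product of the player) and it affects the outcome on its own, it is a confounder. The stratified rates, not the pooled rate, identify the causal effect.
Standardising Moreno to the population serve type mix: 0.652·338/740 + 0.347·23/100 = 0.378.

0.38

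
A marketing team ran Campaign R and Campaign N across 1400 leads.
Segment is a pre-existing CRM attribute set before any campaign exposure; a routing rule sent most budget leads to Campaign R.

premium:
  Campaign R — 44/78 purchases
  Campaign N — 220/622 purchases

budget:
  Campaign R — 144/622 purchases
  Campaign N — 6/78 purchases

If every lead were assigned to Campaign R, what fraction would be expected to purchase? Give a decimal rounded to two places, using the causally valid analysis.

Customer segment satisfies the back-door criterion: it is not a descendant of the campaign, and it blocks the spurious path from campaign to outcome. Adjusting for it (i.e., using the within-customer segment rates) gives the causal effect.
Standardising Campaign R to the population customer segment mix: 0.500·44/78 + 0.500·144/622 = 0.398.

0.40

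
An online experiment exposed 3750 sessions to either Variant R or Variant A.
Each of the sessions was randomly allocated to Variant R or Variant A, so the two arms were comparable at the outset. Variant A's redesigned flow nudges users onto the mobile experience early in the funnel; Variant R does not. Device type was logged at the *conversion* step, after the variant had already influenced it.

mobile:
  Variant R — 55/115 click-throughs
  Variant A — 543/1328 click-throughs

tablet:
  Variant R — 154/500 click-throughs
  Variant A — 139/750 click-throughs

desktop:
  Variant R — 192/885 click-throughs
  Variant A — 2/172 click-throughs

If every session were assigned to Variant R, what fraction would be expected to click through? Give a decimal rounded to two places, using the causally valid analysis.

Device type here is a post-treatment variable shaped by the variant; conditioning on it would introduce bias rather than remove it. The overall comparison is the causal one.
So P(outcome | do(Variant R)) is just the pooled rate for Variant R: 401/1500 = 0.267.

0.27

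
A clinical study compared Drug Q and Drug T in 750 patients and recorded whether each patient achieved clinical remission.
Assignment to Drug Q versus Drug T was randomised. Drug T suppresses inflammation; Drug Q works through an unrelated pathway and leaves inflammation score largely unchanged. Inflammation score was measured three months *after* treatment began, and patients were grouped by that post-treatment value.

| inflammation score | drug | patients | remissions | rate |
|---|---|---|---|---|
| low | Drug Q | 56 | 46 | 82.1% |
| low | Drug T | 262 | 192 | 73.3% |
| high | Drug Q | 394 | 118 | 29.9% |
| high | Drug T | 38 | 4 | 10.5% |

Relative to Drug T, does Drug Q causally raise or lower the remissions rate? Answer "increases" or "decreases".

Inflammation score is recorded after the drug and is itself shifted by it — it sits on the causal path from drug to outcome. Conditioning on a mediator would strip out part of the effect we want; the pooled comparison gives the total causal effect.
Pooled: Drug Q 36.4% vs Drug T 65.3%; Drug T is higher overall.

decreases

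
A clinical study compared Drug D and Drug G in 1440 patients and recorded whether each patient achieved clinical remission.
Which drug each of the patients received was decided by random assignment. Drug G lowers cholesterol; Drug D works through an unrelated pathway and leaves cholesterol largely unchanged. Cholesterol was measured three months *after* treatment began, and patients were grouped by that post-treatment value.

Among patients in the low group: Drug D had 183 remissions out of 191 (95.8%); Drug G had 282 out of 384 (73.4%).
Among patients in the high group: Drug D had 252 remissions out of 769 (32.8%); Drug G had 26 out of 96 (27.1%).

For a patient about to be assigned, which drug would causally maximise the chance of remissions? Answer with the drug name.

Drug G

Cholesterol lies on the pathway drug → cholesterol → outcome, so adjusting for it blocks the indirect effect. For the total causal effect of drug, use the unadjusted pooled rates.
Pooled: Drug D 45.3% vs Drug G 64.2%; Drug G is higher overall.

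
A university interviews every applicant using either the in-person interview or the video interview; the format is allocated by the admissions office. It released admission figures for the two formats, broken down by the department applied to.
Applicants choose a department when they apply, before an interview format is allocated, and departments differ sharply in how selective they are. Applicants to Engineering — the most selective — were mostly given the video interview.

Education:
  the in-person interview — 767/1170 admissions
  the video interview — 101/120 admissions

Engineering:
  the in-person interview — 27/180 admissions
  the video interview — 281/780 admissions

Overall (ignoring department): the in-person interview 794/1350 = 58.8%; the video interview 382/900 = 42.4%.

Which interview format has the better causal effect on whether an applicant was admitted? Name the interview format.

Department is set before the interview format has any effect — it is not caused by the interview format — and it independently drives the outcome. That makes it a confounder, so the causal comparison is within department levels.
Within each level — Education: 65.6% vs 84.2%; Engineering: 15.0% vs 36.0% — the video interview is higher every time.

the video interview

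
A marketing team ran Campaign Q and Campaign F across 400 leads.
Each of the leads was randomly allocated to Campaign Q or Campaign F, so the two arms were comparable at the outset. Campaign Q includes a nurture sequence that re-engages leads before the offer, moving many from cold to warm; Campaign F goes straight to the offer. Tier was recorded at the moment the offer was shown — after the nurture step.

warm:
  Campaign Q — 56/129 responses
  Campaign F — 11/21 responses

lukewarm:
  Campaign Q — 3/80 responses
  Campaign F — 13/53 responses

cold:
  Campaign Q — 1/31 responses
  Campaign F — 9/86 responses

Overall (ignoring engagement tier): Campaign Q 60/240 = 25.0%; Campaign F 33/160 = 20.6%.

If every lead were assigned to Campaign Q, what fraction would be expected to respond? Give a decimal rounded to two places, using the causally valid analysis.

0.25

The stratified and pooled comparisons disagree (Campaign F wins within each engagement tier; Campaign Q wins overall), so the answer turns on the causal role of engagement tier.
Engagement tier lies on the pathway campaign → engagement tier → outcome, so adjusting for it blocks the indirect effect. For the total causal effect of campaign, use the unadjusted pooled rates.
So P(outcome | do(Campaign Q)) is just the pooled rate for Campaign Q: 60/240 = 0.250.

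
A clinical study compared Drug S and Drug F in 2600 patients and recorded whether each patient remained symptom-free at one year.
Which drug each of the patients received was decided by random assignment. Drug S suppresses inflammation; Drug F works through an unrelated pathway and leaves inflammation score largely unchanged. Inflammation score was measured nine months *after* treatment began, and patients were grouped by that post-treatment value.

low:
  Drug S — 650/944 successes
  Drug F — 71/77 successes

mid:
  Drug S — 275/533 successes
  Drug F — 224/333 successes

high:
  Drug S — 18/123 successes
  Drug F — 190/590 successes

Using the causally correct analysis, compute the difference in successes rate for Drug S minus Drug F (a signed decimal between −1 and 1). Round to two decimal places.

Because the drug influences inflammation score, inflammation score is a post-treatment mediator, not a confounder. Stratifying on it would bias the estimate; the causal effect is the crude pooled difference.
The causal difference is the pooled difference: 0.589 − 0.485 = +0.104.

+0.10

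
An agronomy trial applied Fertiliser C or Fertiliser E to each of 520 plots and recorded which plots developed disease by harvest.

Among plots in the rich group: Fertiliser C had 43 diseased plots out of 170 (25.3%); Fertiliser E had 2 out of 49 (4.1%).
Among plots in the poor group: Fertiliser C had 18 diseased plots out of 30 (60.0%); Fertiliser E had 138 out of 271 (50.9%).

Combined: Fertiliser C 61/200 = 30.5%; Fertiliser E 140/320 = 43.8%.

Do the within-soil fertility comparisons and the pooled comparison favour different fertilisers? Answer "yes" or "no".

yes

Within each soil fertility level (rich 25.3% vs 4.1%; poor 60.0% vs 50.9%), Fertiliser E has the lower rate every time. Pooled: 30.5% vs 43.8% — Fertiliser C has the lower rate overall. The two comparisons disagree.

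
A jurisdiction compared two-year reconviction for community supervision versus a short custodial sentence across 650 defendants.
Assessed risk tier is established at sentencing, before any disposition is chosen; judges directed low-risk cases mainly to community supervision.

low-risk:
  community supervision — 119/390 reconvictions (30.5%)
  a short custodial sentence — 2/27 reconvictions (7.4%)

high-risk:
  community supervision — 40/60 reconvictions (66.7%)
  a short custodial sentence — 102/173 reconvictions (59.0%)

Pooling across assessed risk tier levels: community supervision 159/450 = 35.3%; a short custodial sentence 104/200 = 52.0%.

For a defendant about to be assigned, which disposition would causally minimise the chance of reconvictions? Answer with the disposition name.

a short custodial sentence is lower inside every assessed risk tier stratum but community supervision is lower in aggregate. Whether to stratify depends on how assessed risk tier relates to the disposition.
The imbalance in assessed risk tier arose from how defendants were allocated, not from anything the disposition did; and assessed risk tier independently affects the outcome. The pooled gap is confounded — condition on assessed risk tier.
Within each level — low-risk: 30.5% vs 7.4%; high-risk: 66.7% vs 59.0% — a short custodial sentence is lower every time.

a short custodial sentence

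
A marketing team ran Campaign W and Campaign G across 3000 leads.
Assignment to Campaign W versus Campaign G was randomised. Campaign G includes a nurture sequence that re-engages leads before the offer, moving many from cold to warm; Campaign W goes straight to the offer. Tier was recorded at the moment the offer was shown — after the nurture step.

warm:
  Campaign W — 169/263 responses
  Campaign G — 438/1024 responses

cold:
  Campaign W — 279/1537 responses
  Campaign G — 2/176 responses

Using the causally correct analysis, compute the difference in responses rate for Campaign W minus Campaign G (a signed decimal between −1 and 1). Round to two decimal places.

-0.12

Engagement tier is downstream of the campaign. One should not condition on a consequence of treatment, so the overall rates are the right comparison.
The causal difference is the pooled difference: 0.249 − 0.367 = -0.118.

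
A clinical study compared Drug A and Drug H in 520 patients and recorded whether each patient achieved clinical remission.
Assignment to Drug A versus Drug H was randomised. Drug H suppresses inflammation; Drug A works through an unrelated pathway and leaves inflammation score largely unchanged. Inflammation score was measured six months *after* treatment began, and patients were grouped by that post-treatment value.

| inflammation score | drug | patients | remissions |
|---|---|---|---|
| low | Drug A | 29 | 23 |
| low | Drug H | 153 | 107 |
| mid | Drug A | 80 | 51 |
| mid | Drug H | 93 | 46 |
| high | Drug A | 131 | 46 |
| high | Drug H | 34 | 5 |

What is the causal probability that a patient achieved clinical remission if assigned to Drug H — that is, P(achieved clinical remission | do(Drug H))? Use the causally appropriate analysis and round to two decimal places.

0.56

Within every inflammation score level Drug A has the higher rate, yet pooled Drug H does — Simpson's reversal.
Because the drug influences inflammation score, inflammation score is a post-treatment mediator, not a confounder. Stratifying on it would bias the estimate; the causal effect is the crude pooled difference.
So P(outcome | do(Drug H)) is just the pooled rate for Drug H: 158/280 = 0.564.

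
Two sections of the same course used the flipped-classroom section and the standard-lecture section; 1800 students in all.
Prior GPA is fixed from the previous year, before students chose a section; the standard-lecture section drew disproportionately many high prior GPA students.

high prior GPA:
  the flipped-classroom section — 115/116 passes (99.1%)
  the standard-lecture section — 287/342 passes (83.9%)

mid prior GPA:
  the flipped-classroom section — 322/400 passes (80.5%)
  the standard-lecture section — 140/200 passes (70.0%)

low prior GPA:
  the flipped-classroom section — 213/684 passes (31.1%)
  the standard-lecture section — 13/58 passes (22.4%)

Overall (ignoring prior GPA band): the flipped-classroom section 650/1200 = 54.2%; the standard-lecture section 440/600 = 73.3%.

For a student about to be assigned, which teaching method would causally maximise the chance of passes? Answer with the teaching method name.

the flipped-classroom section

The stratified and pooled comparisons disagree (the flipped-classroom section wins within each prior GPA band; the standard-lecture section wins overall), so the answer turns on the causal role of prior GPA band.
Prior GPA band satisfies the back-door criterion: it is not a descendant of the teaching method, and it blocks the spurious path from teaching method to outcome. Adjusting for it (i.e., using the within-prior GPA band rates) gives the causal effect.
Within each level — high prior GPA: 99.1% vs 83.9%; mid prior GPA: 80.5% vs 70.0%; low prior GPA: 31.1% vs 22.4% — the flipped-classroom section is higher every time.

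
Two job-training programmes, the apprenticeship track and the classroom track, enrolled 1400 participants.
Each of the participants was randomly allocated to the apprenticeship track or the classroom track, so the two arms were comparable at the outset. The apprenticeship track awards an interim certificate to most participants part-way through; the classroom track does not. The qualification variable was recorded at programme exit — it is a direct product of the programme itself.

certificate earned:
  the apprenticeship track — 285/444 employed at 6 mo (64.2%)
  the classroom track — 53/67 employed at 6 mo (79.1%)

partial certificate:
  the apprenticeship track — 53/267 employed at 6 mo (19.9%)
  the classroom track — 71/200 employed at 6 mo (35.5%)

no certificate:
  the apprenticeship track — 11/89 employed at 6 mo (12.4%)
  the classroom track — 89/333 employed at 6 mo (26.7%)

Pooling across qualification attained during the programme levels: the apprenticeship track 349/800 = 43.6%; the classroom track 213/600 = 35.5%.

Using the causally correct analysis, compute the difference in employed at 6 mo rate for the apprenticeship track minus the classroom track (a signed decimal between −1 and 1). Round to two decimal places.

+0.08

the classroom track is higher inside every qualification attained during the programme stratum but the apprenticeship track is higher in aggregate. Whether to stratify depends on how qualification attained during the programme relates to the programme.
Qualification attained during the programme lies on the pathway programme → qualification attained during the programme → outcome, so adjusting for it blocks the indirect effect. For the total causal effect of programme, use the unadjusted pooled rates.
The causal difference is the pooled difference: 0.436 − 0.355 = +0.081.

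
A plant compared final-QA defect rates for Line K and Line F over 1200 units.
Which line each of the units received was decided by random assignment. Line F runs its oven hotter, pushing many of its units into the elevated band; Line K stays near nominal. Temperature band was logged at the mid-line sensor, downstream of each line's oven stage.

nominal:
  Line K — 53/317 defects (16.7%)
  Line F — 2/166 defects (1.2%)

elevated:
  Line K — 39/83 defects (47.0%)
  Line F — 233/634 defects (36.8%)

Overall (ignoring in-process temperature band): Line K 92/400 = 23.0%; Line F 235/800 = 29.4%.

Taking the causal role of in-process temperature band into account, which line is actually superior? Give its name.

The stratified and pooled comparisons disagree (Line F wins within each in-process temperature band; Line K wins overall), so the answer turns on the causal role of in-process temperature band.
In-process temperature band lies on the pathway line → in-process temperature band → outcome, so adjusting for it blocks the indirect effect. For the total causal effect of line, use the unadjusted pooled rates.
Pooled: Line K 23.0% vs Line F 29.4%; Line K is lower overall.

Line K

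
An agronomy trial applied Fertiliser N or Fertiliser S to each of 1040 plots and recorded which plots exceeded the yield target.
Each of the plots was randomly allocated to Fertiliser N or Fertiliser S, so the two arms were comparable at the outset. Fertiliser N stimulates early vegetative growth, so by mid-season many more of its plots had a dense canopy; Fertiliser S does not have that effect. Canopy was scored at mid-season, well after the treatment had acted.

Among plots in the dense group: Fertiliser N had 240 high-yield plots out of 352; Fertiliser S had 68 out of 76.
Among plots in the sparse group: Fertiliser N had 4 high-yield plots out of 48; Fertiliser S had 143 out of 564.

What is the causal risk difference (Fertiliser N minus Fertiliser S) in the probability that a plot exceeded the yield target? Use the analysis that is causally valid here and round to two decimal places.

Within every mid-season canopy level Fertiliser S has the higher rate, yet pooled Fertiliser N does — Simpson's reversal.
Mid-season canopy lies on the pathway fertiliser → mid-season canopy → outcome, so adjusting for it blocks the indirect effect. For the total causal effect of fertiliser, use the unadjusted pooled rates.
The causal difference is the pooled difference: 0.610 − 0.330 = +0.280.

+0.28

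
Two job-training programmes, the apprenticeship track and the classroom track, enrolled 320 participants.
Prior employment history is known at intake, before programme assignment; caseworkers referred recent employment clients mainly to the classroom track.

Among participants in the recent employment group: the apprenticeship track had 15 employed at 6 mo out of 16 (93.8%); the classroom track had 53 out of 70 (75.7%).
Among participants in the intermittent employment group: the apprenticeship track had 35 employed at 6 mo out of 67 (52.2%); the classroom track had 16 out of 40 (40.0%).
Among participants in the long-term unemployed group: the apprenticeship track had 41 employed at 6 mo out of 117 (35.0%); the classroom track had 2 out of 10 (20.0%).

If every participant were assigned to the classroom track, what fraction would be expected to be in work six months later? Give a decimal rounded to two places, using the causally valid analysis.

0.42

the apprenticeship track is higher inside every prior employment history stratum but the classroom track is higher in aggregate. Whether to stratify depends on how prior employment history relates to the programme.
Here prior employment history is a common cause — it drives both which programme a case falls under and the outcome. The crude comparison mixes populations; the stratum-specific rates are the causally relevant ones.
Standardising the classroom track to the population prior employment history mix: 0.269·53/70 + 0.334·16/40 + 0.397·2/10 = 0.417.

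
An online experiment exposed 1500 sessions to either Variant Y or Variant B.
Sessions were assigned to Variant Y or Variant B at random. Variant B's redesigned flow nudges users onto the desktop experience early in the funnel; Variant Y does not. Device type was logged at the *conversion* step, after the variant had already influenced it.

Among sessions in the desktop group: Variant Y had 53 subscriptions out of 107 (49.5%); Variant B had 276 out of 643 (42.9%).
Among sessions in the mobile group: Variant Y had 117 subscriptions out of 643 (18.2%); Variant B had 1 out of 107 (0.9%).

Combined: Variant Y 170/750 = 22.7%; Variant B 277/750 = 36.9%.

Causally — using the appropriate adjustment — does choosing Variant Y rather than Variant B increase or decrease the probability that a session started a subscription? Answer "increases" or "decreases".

The device type-specific comparison favours Variant Y throughout, but the pooled figures favour Variant B. The question is whether to condition on device type.
Device type is downstream of the variant. One should not condition on a consequence of treatment, so the overall rates are the right comparison.
Pooled: Variant Y 22.7% vs Variant B 36.9%; Variant B is higher overall.

decreases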